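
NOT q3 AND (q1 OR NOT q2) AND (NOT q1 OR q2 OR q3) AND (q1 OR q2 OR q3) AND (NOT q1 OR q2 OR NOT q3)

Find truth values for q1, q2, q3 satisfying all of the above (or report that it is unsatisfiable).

q1=T, q2=T, q3=F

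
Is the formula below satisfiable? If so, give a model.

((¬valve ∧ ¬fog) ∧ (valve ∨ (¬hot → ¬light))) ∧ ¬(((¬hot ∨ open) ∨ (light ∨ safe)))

hot = True; open = False; valve = False; light = False; safe = False; fog = False

  (¬valve ∧ ¬fog) ∧ (valve ∨ (¬hot → ¬light)) = True
    ¬valve ∧ ¬fog = True
      ¬valve = True
      ¬fog = True
    valve ∨ (¬hot → ¬light) = True
      ¬hot → ¬light = True
        ¬hot = False
        ¬light = True
  ¬(((¬hot ∨ open) ∨ (light ∨ safe))) = True
    (¬hot ∨ open) ∨ (light ∨ safe) = False
      ¬hot ∨ open = False
        ¬hot = False
      light ∨ safe = False
Both conjuncts True, so the formula holds.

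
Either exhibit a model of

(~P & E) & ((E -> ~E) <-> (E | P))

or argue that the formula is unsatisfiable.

Case E = True: the conjunct (E -> ~E) <-> (E | P) becomes (True -> False) <-> (True | P) = False.
Case E = False: the conjunct E is False.
Both cases fail — unsatisfiable.

No satisfying assignment exists.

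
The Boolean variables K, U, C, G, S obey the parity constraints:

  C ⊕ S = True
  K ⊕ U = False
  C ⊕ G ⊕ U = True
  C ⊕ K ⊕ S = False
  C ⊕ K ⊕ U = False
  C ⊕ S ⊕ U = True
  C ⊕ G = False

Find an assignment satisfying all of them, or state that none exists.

Unsatisfiable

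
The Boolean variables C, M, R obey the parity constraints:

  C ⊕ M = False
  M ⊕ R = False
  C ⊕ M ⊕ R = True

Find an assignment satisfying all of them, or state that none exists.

C=T, M=T, R=T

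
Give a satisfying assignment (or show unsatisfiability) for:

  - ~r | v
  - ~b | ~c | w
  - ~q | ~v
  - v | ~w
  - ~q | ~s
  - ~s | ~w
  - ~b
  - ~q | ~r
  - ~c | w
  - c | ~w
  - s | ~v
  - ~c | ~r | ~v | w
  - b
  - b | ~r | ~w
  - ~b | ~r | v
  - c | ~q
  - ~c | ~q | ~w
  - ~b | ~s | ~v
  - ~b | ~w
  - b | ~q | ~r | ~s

Case b = True:
  Clause (~b) is falsified — contradiction.
Case b = False:
  Clause (b) is falsified — contradiction.
Both cases fail, so the formula is unsatisfiable.

No satisfying assignment exists.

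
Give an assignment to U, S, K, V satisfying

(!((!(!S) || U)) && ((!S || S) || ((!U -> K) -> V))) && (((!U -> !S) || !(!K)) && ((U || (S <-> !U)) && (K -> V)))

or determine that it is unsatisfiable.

The formula is unsatisfiable.

Case S = True: the conjunct !((!(!S) || U)) becomes !((True || U)) = False.
Case S = False: the formula simplifies to !U && ((U || U) && (K -> V)).
  U = True: the conjunct !U is False.
  U = False: the conjunct U || U becomes False || False = False.
Both cases fail — unsatisfiable.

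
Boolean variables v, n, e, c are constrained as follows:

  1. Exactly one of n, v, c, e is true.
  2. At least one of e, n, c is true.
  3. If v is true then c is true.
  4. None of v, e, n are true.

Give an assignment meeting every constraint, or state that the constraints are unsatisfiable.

v: False; n: False; e: False; c: True

  (1) {n, v, c, e}: 1 true — exactly one ✓
  (2) {e, n, c}: 1 true — at least one ✓
  (3) v=F ⇒ c: vacuous ✓
  (4) {v, e, n}: 0 true — none ✓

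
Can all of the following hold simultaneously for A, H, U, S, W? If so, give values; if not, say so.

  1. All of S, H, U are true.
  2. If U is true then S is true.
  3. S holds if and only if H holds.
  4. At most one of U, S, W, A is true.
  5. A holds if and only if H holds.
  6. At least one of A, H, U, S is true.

No satisfying assignment exists.

Case U = True:
  (1) forces S = True.
  Constraint (4) is violated (U=T, S=T) — contradiction.
Case U = False:
  Constraint (1) is violated (U=F) — contradiction.
Both cases fail — unsatisfiable.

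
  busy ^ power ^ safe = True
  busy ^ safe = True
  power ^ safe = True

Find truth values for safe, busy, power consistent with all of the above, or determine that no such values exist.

safe=T, busy=F, power=F

busy ^ power ^ safe = F ^ F ^ T = True ✓
busy ^ safe = F ^ T = True ✓
power ^ safe = F ^ T = True ✓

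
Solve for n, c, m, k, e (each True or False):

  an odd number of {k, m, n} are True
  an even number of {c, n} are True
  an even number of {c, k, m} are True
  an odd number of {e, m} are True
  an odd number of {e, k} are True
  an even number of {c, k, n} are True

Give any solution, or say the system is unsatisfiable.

UNSATISFIABLE

Adding constraints 1, 2, 3 mod 2: every variable appears an even number of times on the left, so the left side is 0.
But the right sides sum to 1 (mod 2). 0 ≠ 1 — the system is inconsistent.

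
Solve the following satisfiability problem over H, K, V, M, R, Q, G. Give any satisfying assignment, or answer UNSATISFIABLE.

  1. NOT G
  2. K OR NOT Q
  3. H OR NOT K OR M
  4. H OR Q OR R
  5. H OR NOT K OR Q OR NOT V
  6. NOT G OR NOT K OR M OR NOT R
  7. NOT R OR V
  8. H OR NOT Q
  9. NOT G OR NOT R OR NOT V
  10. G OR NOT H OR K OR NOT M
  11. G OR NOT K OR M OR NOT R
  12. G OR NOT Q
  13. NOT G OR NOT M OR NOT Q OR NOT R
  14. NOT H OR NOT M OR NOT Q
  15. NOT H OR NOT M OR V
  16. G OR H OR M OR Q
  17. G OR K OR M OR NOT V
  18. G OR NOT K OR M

H = True; K = True; V = True; M = True; R = False; Q = False; G = False

Unit clause (NOT G) forces G = False.
In (G OR NOT Q) only NOT Q is left, so Q = False.
Set H = True.
Set K = True.
  then (G OR NOT K OR M) forces M = True.
  then (NOT H OR NOT M OR V) forces V = True.
Set R = False.
All clauses satisfied.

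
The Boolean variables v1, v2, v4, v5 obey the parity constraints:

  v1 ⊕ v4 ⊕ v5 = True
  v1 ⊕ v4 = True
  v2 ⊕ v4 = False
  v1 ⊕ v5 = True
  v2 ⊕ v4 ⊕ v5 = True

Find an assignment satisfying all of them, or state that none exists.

Adding constraints 1, 2, 3, 5 mod 2: every variable appears an even number of times on the left, so the left side is 0.
But the right sides sum to 1 (mod 2). 0 ≠ 1 — the system is inconsistent.

No satisfying assignment exists.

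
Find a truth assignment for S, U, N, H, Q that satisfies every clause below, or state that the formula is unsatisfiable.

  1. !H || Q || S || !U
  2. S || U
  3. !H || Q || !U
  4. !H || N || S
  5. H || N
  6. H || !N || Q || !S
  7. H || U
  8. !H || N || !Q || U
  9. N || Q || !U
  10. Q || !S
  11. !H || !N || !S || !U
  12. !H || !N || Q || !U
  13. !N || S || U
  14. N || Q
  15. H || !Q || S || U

Set S = True.
  then (Q || !S) forces Q = True.
Set U = True.
Set N = False.
  then (H || N) forces H = True.
All clauses satisfied.

S = True, U = True, N = False, H = True, Q = True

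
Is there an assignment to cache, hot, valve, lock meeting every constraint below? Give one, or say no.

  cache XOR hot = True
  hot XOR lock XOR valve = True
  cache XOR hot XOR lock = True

cache = True; hot = False; valve = True; lock = False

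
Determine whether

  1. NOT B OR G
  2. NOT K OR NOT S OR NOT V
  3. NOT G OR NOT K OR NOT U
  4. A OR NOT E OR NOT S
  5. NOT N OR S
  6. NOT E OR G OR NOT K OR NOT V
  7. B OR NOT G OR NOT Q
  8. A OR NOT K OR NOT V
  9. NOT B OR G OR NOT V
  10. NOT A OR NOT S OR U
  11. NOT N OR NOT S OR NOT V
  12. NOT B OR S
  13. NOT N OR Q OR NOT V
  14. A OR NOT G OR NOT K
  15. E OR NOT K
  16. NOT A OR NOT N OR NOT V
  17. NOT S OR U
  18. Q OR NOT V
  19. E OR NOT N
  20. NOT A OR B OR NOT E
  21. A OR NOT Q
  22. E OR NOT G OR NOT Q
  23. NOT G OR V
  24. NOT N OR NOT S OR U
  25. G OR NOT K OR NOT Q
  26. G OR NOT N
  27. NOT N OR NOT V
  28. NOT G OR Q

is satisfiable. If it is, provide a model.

S = False; G = False; K = True; B = False; U = False; A = False; V = False; N = False; Q = False; E = True

Set S = False.
  then (NOT N OR S) forces N = False.
  then (NOT B OR S) forces B = False.
Set G = False.
Set K = True.
  then (E OR NOT K) forces E = True.
  then (NOT A OR B OR NOT E) forces A = False.
  then (A OR NOT Q) forces Q = False.
  then (NOT E OR G OR NOT K OR NOT V) forces V = False.
Set U = False.
All clauses satisfied.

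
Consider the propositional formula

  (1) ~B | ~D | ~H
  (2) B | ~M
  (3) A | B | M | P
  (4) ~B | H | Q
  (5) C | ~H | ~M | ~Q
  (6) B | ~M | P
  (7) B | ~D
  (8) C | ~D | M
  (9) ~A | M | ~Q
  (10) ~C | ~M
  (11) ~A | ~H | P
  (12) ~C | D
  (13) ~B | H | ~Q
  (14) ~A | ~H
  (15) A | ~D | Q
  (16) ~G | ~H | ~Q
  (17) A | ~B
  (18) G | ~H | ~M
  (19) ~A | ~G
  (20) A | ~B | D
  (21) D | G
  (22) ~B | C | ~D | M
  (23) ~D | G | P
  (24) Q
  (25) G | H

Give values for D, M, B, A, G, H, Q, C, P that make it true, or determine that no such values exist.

Unit clause (Q) forces Q = True.
Try D = True:
  (B | ~D) forces B = True.
  (~B | ~D | ~H) forces H = False.
  clause (~B | H | ~Q) is falsified — backtrack.
So D = False.
  then (~C | D) forces C = False.
  then (D | G) forces G = True.
  then (~G | ~H | ~Q) forces H = False.
  then (~A | ~G) forces A = False.
  then (A | ~B | D) forces B = False.
  then (B | ~M) forces M = False.
  then (A | B | M | P) forces P = True.
All clauses satisfied.

D = False, M = False, B = False, A = False, G = True, H = False, Q = True, C = False, P = True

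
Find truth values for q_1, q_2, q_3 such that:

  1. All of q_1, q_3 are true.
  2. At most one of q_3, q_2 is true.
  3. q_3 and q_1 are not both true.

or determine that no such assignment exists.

UNSATISFIABLE

Case q_1 = True:
  (1) forces q_3 = True.
  Constraint (3) is violated (q_3=T, q_1=T) — contradiction.
Case q_1 = False:
  Constraint (1) is violated (q_1=F) — contradiction.
Both cases fail — unsatisfiable.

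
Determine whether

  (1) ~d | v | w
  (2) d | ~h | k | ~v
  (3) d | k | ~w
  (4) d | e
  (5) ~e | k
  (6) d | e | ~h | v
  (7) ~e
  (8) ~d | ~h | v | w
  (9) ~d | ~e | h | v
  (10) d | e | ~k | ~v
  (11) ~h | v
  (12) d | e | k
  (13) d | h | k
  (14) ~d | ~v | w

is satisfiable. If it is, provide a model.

Unit clause (~e) forces e = False.
In (d | e) only d is left, so d = True.
Set k = False.
Set h = False.
Try w = False:
  (~d | v | w) forces v = True.
  clause (~d | ~v | w) is falsified — backtrack.
So w = True.
Set v = False.
All clauses satisfied.

k = False, d = True, h = False, w = True, v = False, e = False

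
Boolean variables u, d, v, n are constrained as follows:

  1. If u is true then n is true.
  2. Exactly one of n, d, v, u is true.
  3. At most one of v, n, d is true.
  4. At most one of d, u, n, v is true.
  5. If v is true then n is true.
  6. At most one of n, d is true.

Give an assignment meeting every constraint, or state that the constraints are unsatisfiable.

u: False, d: False, v: False, n: True

  (1) u=F ⇒ n: vacuous ✓
  (2) {n, d, v, u}: 1 true — exactly one ✓
  (3) {v, n, d}: 1 true — at most one ✓
  (4) {d, u, n, v}: 1 true — at most one ✓
  (5) v=F ⇒ n: vacuous ✓
  (6) {n, d}: 1 true — at most one ✓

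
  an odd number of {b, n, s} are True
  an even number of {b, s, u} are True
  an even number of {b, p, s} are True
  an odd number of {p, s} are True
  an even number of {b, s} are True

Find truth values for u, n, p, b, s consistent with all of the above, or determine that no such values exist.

u = False, n = True, p = False, b = True, s = True

{b, n, s}: 3 true → odd ✓
{b, s, u}: 2 true → even ✓
{b, p, s}: 2 true → even ✓
{p, s}: 1 true → odd ✓
{b, s}: 2 true → even ✓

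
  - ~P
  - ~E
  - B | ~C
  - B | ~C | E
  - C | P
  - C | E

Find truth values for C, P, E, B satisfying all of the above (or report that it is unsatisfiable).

Unit clause (~P) forces P = False.
Unit clause (~E) forces E = False.
In (C | P) only C is left, so C = True.
In (B | ~C) only B is left, so B = True.
Check each clause:
  (~P): ~P holds.
  (~E): ~E holds.
  (B | ~C): B holds.
  (B | ~C | E): B holds.
  (C | P): C holds.
  (C | E): C holds.
All clauses satisfied.

C = True, P = False, E = False, B = True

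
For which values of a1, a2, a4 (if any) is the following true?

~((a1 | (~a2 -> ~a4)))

a1=F, a2=F, a4=T

  ~((a1 | (~a2 -> ~a4))) = True
    a1 | (~a2 -> ~a4) = False
      ~a2 -> ~a4 = False
        ~a2 = True
        ~a4 = False
The formula evaluates to True.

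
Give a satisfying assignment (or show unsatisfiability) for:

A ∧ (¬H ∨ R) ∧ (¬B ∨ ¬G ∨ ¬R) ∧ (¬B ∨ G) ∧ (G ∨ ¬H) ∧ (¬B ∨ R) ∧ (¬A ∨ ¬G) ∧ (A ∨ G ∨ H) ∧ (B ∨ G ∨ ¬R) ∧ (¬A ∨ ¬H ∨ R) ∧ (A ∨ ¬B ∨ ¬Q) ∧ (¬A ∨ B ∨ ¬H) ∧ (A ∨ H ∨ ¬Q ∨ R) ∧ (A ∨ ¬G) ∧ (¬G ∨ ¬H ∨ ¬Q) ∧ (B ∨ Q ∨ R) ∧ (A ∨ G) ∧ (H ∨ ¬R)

B = False; G = False; Q = True; A = True; H = False; R = False

Unit clause (A) forces A = True.
In (¬A ∨ ¬G) only ¬G is left, so G = False.
In (¬B ∨ G) only ¬B is left, so B = False.
In (G ∨ ¬H) only ¬H is left, so H = False.
In (B ∨ G ∨ ¬R) only ¬R is left, so R = False.
In (B ∨ Q ∨ R) only Q is left, so Q = True.
All clauses satisfied.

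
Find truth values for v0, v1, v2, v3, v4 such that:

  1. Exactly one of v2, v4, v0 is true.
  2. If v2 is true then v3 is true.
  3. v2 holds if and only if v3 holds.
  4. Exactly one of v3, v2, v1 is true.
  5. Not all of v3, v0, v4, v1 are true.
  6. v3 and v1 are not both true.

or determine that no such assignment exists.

v0: True; v1: True; v2: False; v3: False; v4: False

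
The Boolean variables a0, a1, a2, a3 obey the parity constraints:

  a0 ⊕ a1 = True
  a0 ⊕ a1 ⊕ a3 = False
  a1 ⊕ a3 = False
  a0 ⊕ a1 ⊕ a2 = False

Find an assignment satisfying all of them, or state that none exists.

a0 = False; a1 = True; a2 = True; a3 = True

a0 ⊕ a1 = F ⊕ T = True ✓
a0 ⊕ a1 ⊕ a3 = F ⊕ T ⊕ T = False ✓
a1 ⊕ a3 = T ⊕ T = False ✓
a0 ⊕ a1 ⊕ a2 = F ⊕ T ⊕ T = False ✓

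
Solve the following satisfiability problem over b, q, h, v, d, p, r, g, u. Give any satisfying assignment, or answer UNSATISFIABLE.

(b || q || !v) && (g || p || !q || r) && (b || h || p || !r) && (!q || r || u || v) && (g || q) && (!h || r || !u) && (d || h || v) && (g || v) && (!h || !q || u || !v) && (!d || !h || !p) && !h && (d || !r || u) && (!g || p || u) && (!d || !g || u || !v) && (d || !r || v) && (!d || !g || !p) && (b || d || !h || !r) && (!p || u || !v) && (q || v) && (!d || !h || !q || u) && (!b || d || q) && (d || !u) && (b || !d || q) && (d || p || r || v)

Unit clause (!h) forces h = False.
Set b = False.
Set q = True.
Set v = True.
Try d = False:
  (d || !u) forces u = False.
  (d || !r || u) forces r = False.
  (!p || u || !v) forces p = False.
  (g || p || !q || r) forces g = True.
  clause (!g || p || u) is falsified — backtrack.
So d = True.
Set p = True.
  then (!d || !g || !p) forces g = False.
  then (!p || u || !v) forces u = True.
Set r = True.
All clauses satisfied.

b=F, q=T, h=F, v=T, d=T, p=T, r=T, g=F, u=T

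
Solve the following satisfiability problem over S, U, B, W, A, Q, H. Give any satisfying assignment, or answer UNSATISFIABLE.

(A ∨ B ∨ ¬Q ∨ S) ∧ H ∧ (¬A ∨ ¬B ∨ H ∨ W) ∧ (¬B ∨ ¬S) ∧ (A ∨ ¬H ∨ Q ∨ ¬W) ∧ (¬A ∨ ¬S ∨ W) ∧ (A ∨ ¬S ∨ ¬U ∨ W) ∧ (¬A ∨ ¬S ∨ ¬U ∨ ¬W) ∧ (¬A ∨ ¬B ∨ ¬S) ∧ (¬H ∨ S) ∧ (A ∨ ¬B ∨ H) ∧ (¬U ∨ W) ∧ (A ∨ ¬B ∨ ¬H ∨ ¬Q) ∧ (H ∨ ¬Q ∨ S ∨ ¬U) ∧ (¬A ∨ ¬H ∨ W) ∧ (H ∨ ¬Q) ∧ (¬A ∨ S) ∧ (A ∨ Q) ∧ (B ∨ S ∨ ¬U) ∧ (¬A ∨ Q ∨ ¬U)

Unit clause (H) forces H = True.
In (¬H ∨ S) only S is left, so S = True.
In (¬B ∨ ¬S) only ¬B is left, so B = False.
Set U = False.
Set W = True.
Set A = False.
  then (A ∨ ¬H ∨ Q ∨ ¬W) forces Q = True.
All clauses satisfied.

S = True, U = False, B = False, W = True, A = False, Q = True, H = True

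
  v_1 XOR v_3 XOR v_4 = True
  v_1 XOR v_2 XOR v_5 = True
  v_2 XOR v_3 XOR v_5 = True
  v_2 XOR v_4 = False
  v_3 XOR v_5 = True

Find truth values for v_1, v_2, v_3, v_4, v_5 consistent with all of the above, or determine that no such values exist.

Adding constraints 1, 2, 4, 5 mod 2: every variable appears an even number of times on the left, so the left side is 0.
But the right sides sum to 1 (mod 2). 0 ≠ 1 — the system is inconsistent.

No satisfying assignment exists.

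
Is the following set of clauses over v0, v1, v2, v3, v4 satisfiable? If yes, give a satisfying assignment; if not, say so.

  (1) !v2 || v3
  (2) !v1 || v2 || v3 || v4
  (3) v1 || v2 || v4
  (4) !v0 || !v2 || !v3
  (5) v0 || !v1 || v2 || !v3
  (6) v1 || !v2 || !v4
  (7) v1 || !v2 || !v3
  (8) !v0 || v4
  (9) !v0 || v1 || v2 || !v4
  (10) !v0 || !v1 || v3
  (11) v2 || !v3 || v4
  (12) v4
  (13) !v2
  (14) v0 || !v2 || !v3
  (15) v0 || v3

Unit clause (v4) forces v4 = True.
Unit clause (!v2) forces v2 = False.
Set v0 = False.
  then (v0 || v3) forces v3 = True.
  then (v0 || !v1 || v2 || !v3) forces v1 = False.
All clauses satisfied.

v0=F, v1=F, v2=F, v3=T, v4=T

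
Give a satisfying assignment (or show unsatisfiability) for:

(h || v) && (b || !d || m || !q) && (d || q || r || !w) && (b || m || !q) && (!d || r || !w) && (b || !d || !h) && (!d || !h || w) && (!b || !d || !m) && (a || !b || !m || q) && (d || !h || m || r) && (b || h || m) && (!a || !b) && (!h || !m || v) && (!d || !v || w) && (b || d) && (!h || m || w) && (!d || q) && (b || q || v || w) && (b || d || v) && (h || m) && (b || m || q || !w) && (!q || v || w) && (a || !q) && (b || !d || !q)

Set h = True.
Set w = True.
Try q = True:
  (a || !q) forces a = True.
  (!a || !b) forces b = False.
  (b || m || !q) forces m = True.
  (b || !d || !h) forces d = False.
  clause (b || d) is falsified — backtrack.
So q = False.
  then (!d || q) forces d = False.
  then (d || q || r || !w) forces r = True.
  then (b || d) forces b = True.
  then (!a || !b) forces a = False.
  then (a || !b || !m || q) forces m = False.
Set v = True.
All clauses satisfied.

h = True, w = True, q = False, r = True, m = False, b = True, v = True, d = False, a = False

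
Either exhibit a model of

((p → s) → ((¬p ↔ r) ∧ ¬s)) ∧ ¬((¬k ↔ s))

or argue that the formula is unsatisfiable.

p=T, r=F, k=F, s=F

  (p → s) → ((¬p ↔ r) ∧ ¬s) = True
    p → s = False
    (¬p ↔ r) ∧ ¬s = True
      ¬p ↔ r = True
        ¬p = False
      ¬s = True
  ¬((¬k ↔ s)) = True
    ¬k ↔ s = False
      ¬k = True
Both conjuncts True, so the formula holds.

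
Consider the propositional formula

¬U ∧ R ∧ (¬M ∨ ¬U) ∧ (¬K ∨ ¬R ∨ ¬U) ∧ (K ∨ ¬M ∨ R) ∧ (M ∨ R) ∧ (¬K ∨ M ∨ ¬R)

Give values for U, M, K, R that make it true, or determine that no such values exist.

U = False; M = True; K = True; R = True

Unit clause (¬U) forces U = False.
Unit clause (R) forces R = True.
Set M = True.
Set K = True.
Check each clause:
  (¬U): ¬U holds.
  (R): R holds.
  (¬M ∨ ¬U): ¬U holds.
  (¬K ∨ ¬R ∨ ¬U): ¬U holds.
  (K ∨ ¬M ∨ R): K holds.
  (M ∨ R): M holds.
  (¬K ∨ M ∨ ¬R): M holds.
All clauses satisfied.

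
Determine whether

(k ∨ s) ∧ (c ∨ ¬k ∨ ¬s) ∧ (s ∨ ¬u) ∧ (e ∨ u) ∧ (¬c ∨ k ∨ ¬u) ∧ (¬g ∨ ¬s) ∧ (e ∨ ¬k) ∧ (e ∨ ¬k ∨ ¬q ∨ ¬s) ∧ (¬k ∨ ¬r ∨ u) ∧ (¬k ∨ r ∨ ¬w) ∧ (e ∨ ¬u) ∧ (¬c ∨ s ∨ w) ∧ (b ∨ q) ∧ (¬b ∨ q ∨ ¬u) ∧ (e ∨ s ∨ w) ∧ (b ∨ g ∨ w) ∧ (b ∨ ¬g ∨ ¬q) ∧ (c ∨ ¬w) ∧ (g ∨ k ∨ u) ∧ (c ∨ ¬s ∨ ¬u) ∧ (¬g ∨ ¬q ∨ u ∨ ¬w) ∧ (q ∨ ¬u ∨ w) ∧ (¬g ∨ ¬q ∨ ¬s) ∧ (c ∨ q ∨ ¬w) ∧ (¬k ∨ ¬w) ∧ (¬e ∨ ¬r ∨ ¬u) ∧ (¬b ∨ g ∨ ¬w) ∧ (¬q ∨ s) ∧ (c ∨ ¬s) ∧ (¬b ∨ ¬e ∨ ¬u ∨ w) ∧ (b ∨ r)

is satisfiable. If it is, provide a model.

Set b = True.
Set c = True.
Set u = False.
  then (e ∨ u) forces e = True.
Try k = False:
  (k ∨ s) forces s = True.
  (¬g ∨ ¬s) forces g = False.
  clause (g ∨ k ∨ u) is falsified — backtrack.
So k = True.
  then (¬k ∨ ¬r ∨ u) forces r = False.
  then (¬k ∨ r ∨ ¬w) forces w = False.
  then (¬c ∨ s ∨ w) forces s = True.
  then (¬g ∨ ¬s) forces g = False.
Set q = True.
All clauses satisfied.

b = True, c = True, u = False, k = True, s = True, g = False, r = False, q = True, w = False, e = True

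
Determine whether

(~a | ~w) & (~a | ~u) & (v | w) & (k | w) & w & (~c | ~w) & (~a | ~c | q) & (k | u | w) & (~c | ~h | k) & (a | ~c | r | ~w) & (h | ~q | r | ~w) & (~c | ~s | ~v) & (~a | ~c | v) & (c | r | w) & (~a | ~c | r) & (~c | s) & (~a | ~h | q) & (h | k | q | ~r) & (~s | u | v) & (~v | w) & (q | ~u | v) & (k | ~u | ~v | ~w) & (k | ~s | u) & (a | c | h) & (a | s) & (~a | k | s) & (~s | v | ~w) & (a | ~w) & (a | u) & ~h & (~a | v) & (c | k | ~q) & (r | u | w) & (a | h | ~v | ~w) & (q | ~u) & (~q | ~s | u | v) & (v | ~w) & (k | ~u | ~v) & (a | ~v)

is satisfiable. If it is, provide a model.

Case w = True:
  (~a | ~w) forces a = False.
  Clause (a | ~w) is falsified — contradiction.
Case w = False:
  Clause (w) is falsified — contradiction.
Both cases fail, so the formula is unsatisfiable.

Unsatisfiable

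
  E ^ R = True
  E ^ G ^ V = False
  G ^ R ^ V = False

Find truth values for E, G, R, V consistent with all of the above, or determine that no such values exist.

Unsatisfiable — no assignment works.

Adding constraints 1, 2, 3 mod 2: every variable appears an even number of times on the left, so the left side is 0.
But the right sides sum to 1 (mod 2). 0 ≠ 1 — the system is inconsistent.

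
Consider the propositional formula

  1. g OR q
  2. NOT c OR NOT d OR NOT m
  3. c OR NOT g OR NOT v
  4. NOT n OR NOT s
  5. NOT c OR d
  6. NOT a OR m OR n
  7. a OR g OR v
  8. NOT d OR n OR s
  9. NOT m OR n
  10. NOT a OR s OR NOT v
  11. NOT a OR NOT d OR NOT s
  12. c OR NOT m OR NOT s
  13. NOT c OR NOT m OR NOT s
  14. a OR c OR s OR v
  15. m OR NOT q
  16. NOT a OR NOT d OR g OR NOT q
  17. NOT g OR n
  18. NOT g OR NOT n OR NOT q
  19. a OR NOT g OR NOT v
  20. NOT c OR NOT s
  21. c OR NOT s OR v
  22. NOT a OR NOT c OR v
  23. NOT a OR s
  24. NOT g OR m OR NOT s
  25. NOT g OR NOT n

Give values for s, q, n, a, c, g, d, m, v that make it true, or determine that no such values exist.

Set s = False.
  then (NOT a OR s) forces a = False.
Try q = False:
  (g OR q) forces g = True.
  (NOT g OR n) forces n = True.
  clause (NOT g OR NOT n) is falsified — backtrack.
So q = True.
  then (m OR NOT q) forces m = True.
  then (NOT m OR n) forces n = True.
  then (NOT g OR NOT n OR NOT q) forces g = False.
  then (a OR g OR v) forces v = True.
Try c = True:
  (NOT c OR NOT d OR NOT m) forces d = False.
  clause (NOT c OR d) is falsified — backtrack.
So c = False.
Set d = True.
All clauses satisfied.

s=F, q=T, n=T, a=F, c=F, g=F, d=T, m=T, v=T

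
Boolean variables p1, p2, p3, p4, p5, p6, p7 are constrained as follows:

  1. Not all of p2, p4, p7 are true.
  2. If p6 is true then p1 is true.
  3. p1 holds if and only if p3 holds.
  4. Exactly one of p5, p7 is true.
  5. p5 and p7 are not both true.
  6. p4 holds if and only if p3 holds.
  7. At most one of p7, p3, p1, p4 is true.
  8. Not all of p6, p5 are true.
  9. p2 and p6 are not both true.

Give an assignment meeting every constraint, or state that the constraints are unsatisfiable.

p1=F, p2=T, p3=F, p4=F, p5=T, p6=F, p7=F

  (1) {p2, p4, p7}: 1/3 true — not all ✓
  (2) p6=F ⇒ p1: vacuous ✓
  (3) p1=F, p3=F — same ✓
  (4) {p5, p7}: 1 true — exactly one ✓
  (5) p5=T, p7=F — not both ✓
  (6) p4=F, p3=F — same ✓
  (7) {p7, p3, p1, p4}: 0 true — at most one ✓
  (8) {p6, p5}: 1/2 true — not all ✓
  (9) p2=T, p6=F — not both ✓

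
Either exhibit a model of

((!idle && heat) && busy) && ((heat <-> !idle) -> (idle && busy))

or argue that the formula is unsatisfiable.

Case idle = True: the conjunct !idle is False.
Case idle = False: the formula simplifies to (heat && busy) && !heat.
  heat = True: the conjunct !heat is False.
  heat = False: the conjunct heat is False.
Both cases fail — unsatisfiable.

Unsatisfiable — no assignment works.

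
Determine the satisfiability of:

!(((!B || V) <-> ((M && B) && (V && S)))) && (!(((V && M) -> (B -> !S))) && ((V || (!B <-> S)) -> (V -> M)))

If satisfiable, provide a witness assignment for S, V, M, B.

Case V = True: the formula simplifies to !(((M && B) && S)) && (!((M -> (B -> !S))) && M).
  M = True: simplifies to !((B && S)) && !((B -> !S)).
    S = True: simplifies to !B && !(!B).
      B = True: the conjunct !B is False.
      B = False: the conjunct !(!B) becomes !(!False) = False.
    S = False: the conjunct !((B -> !S)) becomes !((B -> True)) = False.
  M = False: the conjunct !((M -> (B -> !S))) becomes !((False -> (B -> !S))) = False.
Case V = False: the conjunct !(((V && M) -> (B -> !S))) becomes !((False -> (B -> !S))) = False.
Both cases fail — unsatisfiable.

Unsatisfiable — no assignment works.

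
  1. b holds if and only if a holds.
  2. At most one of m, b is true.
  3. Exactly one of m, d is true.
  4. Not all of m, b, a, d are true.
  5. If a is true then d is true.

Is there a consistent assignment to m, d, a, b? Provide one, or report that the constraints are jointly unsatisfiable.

m = False, d = True, a = False, b = False

  (1) b=F, a=F — same ✓
  (2) {m, b}: 0 true — at most one ✓
  (3) {m, d}: 1 true — exactly one ✓
  (4) {m, b, a, d}: 1/4 true — not all ✓
  (5) a=F ⇒ d: vacuous ✓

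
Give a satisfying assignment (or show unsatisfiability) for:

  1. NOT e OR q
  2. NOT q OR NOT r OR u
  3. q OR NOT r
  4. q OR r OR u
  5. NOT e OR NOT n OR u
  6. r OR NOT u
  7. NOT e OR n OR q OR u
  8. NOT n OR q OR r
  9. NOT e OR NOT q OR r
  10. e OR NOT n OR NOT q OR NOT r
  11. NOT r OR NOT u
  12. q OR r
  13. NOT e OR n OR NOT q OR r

u = False; n = True; q = True; e = False; r = False

Set u = False.
Set n = True.
  then (NOT e OR NOT n OR u) forces e = False.
Try q = False:
  (q OR NOT r) forces r = False.
  clause (q OR r OR u) is falsified — backtrack.
So q = True.
  then (NOT q OR NOT r OR u) forces r = False.
All clauses satisfied.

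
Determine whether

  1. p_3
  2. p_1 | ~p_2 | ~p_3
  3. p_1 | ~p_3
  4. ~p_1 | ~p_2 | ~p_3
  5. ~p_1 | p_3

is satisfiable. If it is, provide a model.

p_1: True, p_2: False, p_3: True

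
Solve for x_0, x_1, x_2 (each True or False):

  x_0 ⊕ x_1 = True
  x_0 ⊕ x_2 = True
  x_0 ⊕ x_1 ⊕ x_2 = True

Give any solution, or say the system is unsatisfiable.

x_0 = True, x_1 = False, x_2 = False

x_0 ⊕ x_1 = T ⊕ F = True ✓
x_0 ⊕ x_2 = T ⊕ F = True ✓
x_0 ⊕ x_1 ⊕ x_2 = T ⊕ F ⊕ F = True ✓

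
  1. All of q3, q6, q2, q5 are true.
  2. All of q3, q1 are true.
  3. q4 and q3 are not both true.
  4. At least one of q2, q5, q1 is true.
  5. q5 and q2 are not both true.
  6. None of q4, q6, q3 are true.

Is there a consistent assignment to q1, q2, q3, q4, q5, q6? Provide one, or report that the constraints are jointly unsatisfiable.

No satisfying assignment exists.

Case q3 = True:
  Constraint (6) is violated (q3=T) — contradiction.
Case q3 = False:
  Constraint (1) is violated (q3=F) — contradiction.
Both cases fail — unsatisfiable.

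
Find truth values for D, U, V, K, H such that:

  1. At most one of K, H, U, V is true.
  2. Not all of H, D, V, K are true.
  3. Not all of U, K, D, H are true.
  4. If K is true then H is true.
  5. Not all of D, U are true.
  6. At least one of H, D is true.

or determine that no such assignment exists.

D = True; U = False; V = False; K = False; H = True

  (1) {K, H, U, V}: 1 true — at most one ✓
  (2) {H, D, V, K}: 2/4 true — not all ✓
  (3) {U, K, D, H}: 2/4 true — not all ✓
  (4) K=F ⇒ H: vacuous ✓
  (5) {D, U}: 1/2 true — not all ✓
  (6) {H, D}: 2 true — at least one ✓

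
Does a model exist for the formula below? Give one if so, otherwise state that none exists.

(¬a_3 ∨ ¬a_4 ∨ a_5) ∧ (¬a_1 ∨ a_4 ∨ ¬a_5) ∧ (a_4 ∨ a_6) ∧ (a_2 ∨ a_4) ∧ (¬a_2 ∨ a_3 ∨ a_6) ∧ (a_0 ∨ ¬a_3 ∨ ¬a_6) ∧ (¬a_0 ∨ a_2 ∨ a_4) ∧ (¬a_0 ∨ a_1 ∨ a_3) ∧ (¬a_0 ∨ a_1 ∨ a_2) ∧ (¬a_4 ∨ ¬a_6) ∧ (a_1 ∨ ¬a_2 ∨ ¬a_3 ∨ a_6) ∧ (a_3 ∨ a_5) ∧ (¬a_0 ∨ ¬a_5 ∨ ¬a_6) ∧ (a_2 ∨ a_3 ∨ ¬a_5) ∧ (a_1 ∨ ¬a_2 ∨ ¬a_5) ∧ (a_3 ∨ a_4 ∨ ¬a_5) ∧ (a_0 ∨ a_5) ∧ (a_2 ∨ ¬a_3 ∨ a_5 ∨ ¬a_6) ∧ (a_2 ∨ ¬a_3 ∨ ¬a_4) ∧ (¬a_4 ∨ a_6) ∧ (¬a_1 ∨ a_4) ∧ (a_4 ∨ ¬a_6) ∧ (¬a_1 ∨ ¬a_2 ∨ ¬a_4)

Case a_4 = True:
  (¬a_4 ∨ ¬a_6) forces a_6 = False.
  Clause (¬a_4 ∨ a_6) is falsified — contradiction.
Case a_4 = False:
  (a_4 ∨ a_6) forces a_6 = True.
  Clause (a_4 ∨ ¬a_6) is falsified — contradiction.
Both cases fail, so the formula is unsatisfiable.

The formula is unsatisfiable.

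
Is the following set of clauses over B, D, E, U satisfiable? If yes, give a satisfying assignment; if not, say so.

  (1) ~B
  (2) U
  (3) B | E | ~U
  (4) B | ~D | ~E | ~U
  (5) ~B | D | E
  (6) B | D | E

B = False, D = False, E = True, U = True

Unit clause (~B) forces B = False.
Unit clause (U) forces U = True.
In (B | E | ~U) only E is left, so E = True.
In (B | ~D | ~E | ~U) only ~D is left, so D = False.
Check each clause:
  (~B): ~B holds.
  (U): U holds.
  (B | E | ~U): E holds.
  (B | ~D | ~E | ~U): ~D holds.
  (~B | D | E): ~B holds.
  (B | D | E): E holds.
All clauses satisfied.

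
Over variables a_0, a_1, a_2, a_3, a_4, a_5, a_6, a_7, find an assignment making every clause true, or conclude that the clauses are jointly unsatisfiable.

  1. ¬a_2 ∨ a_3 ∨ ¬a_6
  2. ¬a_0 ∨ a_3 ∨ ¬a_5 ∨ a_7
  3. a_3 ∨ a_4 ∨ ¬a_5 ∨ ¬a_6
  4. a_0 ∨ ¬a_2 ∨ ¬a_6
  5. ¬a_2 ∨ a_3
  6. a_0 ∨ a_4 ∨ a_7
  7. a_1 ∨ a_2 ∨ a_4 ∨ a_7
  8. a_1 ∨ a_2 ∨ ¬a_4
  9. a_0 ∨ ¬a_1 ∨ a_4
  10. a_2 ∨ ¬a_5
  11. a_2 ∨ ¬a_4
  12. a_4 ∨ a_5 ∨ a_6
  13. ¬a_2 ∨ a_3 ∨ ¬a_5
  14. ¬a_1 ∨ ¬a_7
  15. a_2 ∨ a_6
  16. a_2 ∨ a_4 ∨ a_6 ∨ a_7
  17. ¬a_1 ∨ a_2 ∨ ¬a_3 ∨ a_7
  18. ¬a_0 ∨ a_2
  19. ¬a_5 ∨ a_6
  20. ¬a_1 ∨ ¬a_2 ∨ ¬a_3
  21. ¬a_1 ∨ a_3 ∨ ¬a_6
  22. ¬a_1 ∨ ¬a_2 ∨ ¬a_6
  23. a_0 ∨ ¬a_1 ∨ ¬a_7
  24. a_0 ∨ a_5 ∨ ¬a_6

a_0=T, a_1=F, a_2=T, a_3=T, a_4=F, a_5=F, a_6=T, a_7=F

Set a_0 = True.
  then (¬a_0 ∨ a_2) forces a_2 = True.
  then (¬a_2 ∨ a_3) forces a_3 = True.
  then (¬a_1 ∨ ¬a_2 ∨ ¬a_3) forces a_1 = False.
Set a_4 = False.
Set a_5 = False.
  then (a_4 ∨ a_5 ∨ a_6) forces a_6 = True.
Set a_7 = False.
All clauses satisfied.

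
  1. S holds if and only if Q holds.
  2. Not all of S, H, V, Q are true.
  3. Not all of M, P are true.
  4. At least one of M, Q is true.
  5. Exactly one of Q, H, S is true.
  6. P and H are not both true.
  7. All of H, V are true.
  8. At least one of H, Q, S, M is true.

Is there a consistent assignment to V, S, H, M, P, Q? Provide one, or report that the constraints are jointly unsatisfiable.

V = True, S = False, H = True, M = True, P = False, Q = False

  (1) S=F, Q=F — same ✓
  (2) {S, H, V, Q}: 2/4 true — not all ✓
  (3) {M, P}: 1/2 true — not all ✓
  (4) {M, Q}: 1 true — at least one ✓
  (5) {Q, H, S}: 1 true — exactly one ✓
  (6) P=F, H=T — not both ✓
  (7) {H, V}: all 2 true ✓
  (8) {H, Q, S, M}: 2 true — at least one ✓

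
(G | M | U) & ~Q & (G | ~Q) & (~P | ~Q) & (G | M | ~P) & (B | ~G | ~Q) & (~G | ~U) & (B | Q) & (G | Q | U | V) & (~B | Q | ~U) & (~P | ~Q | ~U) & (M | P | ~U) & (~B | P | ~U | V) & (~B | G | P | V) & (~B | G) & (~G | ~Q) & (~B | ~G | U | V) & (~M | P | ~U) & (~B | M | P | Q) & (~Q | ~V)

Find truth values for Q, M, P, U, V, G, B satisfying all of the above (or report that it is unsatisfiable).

Q=F; M=T; P=F; U=F; V=T; G=T; B=T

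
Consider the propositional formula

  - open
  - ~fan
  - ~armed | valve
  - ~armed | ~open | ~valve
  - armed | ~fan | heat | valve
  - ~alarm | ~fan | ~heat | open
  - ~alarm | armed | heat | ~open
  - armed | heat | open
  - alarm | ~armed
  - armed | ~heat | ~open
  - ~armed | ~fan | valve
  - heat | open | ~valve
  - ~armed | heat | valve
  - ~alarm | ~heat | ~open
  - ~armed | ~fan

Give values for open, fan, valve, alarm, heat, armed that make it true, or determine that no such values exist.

open = True, fan = False, valve = False, alarm = False, heat = False, armed = False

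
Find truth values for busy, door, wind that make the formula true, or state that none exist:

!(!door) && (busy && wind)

busy = True, door = True, wind = True

  !(!door) = True
    !door = False
  busy && wind = True
Both conjuncts True, so the formula holds.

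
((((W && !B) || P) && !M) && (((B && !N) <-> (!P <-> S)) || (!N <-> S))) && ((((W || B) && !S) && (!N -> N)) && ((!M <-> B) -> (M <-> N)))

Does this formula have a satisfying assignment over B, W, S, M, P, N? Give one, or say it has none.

B: False, W: True, S: False, M: False, P: True, N: True

  (((W && !B) || P) && !M) && (((B && !N) <-> (!P <-> S)) || (!N <-> S)) = True
    ((W && !B) || P) && !M = True
      (W && !B) || P = True
        W && !B = True
          !B = True
      !M = True
    ((B && !N) <-> (!P <-> S)) || (!N <-> S) = True
      (B && !N) <-> (!P <-> S) = False
        B && !N = False
          !N = False
        !P <-> S = True
          !P = False
      !N <-> S = True
        !N = False
  (((W || B) && !S) && (!N -> N)) && ((!M <-> B) -> (M <-> N)) = True
    ((W || B) && !S) && (!N -> N) = True
      (W || B) && !S = True
        W || B = True
        !S = True
      !N -> N = True
        !N = False
    (!M <-> B) -> (M <-> N) = True
      !M <-> B = False
        !M = True
      M <-> N = False
Both conjuncts True, so the formula holds.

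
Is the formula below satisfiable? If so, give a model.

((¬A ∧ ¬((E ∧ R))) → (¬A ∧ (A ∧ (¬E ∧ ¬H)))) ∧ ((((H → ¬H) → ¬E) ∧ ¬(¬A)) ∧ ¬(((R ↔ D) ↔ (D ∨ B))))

D=F; B=T; R=T; E=F; A=T; H=F

  (¬A ∧ ¬((E ∧ R))) → (¬A ∧ (A ∧ (¬E ∧ ¬H))) = True
    ¬A ∧ ¬((E ∧ R)) = False
      ¬A = False
      ¬((E ∧ R)) = True
        E ∧ R = False
    ¬A ∧ (A ∧ (¬E ∧ ¬H)) = False
      ¬A = False
      A ∧ (¬E ∧ ¬H) = True
        ¬E ∧ ¬H = True
          ¬E = True
          ¬H = True
  (((H → ¬H) → ¬E) ∧ ¬(¬A)) ∧ ¬(((R ↔ D) ↔ (D ∨ B))) = True
    ((H → ¬H) → ¬E) ∧ ¬(¬A) = True
      (H → ¬H) → ¬E = True
        H → ¬H = True
          ¬H = True
        ¬E = True
      ¬(¬A) = True
        ¬A = False
    ¬(((R ↔ D) ↔ (D ∨ B))) = True
      (R ↔ D) ↔ (D ∨ B) = False
        R ↔ D = False
        D ∨ B = True
Both conjuncts True, so the formula holds.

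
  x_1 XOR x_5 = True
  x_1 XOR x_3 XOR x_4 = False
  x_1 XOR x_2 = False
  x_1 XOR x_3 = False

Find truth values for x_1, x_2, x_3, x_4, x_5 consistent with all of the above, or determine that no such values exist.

x_1: False, x_2: False, x_3: False, x_4: False, x_5: True

x_1 XOR x_5 = F XOR T = True ✓
x_1 XOR x_3 XOR x_4 = F XOR F XOR F = False ✓
x_1 XOR x_2 = F XOR F = False ✓
x_1 XOR x_3 = F XOR F = False ✓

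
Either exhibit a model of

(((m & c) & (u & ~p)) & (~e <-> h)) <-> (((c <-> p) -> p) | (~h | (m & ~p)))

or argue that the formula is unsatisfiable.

c = False, m = False, u = True, h = True, p = False, e = True

  (((m & c) & (u & ~p)) & (~e <-> h)) <-> (((c <-> p) -> p) | (~h | (m & ~p))) = True
    ((m & c) & (u & ~p)) & (~e <-> h) = False
      (m & c) & (u & ~p) = False
        m & c = False
        u & ~p = True
          ~p = True
      ~e <-> h = False
        ~e = False
    ((c <-> p) -> p) | (~h | (m & ~p)) = False
      (c <-> p) -> p = False
        c <-> p = True
      ~h | (m & ~p) = False
        ~h = False
        m & ~p = False
          ~p = True
The formula evaluates to True.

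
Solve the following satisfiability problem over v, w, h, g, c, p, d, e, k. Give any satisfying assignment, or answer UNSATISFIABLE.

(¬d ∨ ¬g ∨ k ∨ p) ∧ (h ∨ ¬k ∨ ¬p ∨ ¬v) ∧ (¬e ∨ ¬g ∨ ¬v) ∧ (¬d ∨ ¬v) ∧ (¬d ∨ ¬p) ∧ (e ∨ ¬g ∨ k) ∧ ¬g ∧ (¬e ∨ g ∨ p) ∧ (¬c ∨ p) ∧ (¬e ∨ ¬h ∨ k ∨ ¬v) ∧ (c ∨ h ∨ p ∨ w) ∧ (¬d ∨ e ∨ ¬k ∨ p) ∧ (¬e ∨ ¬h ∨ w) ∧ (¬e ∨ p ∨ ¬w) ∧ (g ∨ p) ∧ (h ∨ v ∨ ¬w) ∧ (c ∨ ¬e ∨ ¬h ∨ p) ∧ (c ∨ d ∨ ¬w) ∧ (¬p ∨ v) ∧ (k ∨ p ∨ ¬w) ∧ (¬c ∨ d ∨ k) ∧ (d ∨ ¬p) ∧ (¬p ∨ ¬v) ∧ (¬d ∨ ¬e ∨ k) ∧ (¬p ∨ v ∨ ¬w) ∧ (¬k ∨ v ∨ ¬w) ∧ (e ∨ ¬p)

Unsatisfiable

Case g = True:
  Clause (¬g) is falsified — contradiction.
Case g = False:
  (g ∨ p) forces p = True.
  (¬d ∨ ¬p) forces d = False.
  Clause (d ∨ ¬p) is falsified — contradiction.
Both cases fail, so the formula is unsatisfiable.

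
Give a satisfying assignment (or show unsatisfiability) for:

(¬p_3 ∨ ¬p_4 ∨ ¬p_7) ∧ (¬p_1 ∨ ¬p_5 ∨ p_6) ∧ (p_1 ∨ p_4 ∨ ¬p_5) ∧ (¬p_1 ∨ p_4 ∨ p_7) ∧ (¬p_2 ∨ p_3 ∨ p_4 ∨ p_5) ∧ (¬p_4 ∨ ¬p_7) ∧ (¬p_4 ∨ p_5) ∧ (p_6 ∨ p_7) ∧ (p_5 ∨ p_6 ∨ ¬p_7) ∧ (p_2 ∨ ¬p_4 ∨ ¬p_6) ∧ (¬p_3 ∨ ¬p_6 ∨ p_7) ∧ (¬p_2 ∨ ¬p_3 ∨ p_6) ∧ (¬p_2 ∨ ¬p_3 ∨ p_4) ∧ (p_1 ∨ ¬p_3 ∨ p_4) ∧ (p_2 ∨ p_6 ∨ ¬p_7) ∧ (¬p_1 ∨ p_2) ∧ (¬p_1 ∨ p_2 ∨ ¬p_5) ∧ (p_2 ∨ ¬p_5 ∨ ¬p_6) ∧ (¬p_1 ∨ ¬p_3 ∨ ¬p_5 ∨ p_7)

p_1 = False; p_2 = False; p_3 = False; p_4 = False; p_5 = False; p_6 = True; p_7 = True

Set p_1 = False.
Set p_2 = False.
Try p_3 = True:
  (p_1 ∨ ¬p_3 ∨ p_4) forces p_4 = True.
  (¬p_3 ∨ ¬p_4 ∨ ¬p_7) forces p_7 = False.
  (¬p_4 ∨ p_5) forces p_5 = True.
  (p_6 ∨ p_7) forces p_6 = True.
  clause (p_2 ∨ ¬p_4 ∨ ¬p_6) is falsified — backtrack.
So p_3 = False.
Try p_4 = True:
  (¬p_4 ∨ ¬p_7) forces p_7 = False.
  (¬p_4 ∨ p_5) forces p_5 = True.
  (p_6 ∨ p_7) forces p_6 = True.
  clause (p_2 ∨ ¬p_4 ∨ ¬p_6) is falsified — backtrack.
So p_4 = False.
  then (p_1 ∨ p_4 ∨ ¬p_5) forces p_5 = False.
Try p_6 = False:
  (p_6 ∨ p_7) forces p_7 = True.
  clause (p_5 ∨ p_6 ∨ ¬p_7) is falsified — backtrack.
So p_6 = True.
Set p_7 = True.
All clauses satisfied.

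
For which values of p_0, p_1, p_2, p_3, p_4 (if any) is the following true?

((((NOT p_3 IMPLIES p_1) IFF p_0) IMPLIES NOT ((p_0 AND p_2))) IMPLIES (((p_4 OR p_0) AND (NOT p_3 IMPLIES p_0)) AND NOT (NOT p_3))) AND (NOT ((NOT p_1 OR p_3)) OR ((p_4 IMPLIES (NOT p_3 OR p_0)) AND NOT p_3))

p_0 = True; p_1 = True; p_2 = True; p_3 = False; p_4 = True

  (((NOT p_3 IMPLIES p_1) IFF p_0) IMPLIES NOT ((p_0 AND p_2))) IMPLIES (((p_4 OR p_0) AND (NOT p_3 IMPLIES p_0)) AND NOT (NOT p_3)) = True
    ((NOT p_3 IMPLIES p_1) IFF p_0) IMPLIES NOT ((p_0 AND p_2)) = False
      (NOT p_3 IMPLIES p_1) IFF p_0 = True
        NOT p_3 IMPLIES p_1 = True
          NOT p_3 = True
      NOT ((p_0 AND p_2)) = False
        p_0 AND p_2 = True
    ((p_4 OR p_0) AND (NOT p_3 IMPLIES p_0)) AND NOT (NOT p_3) = False
      (p_4 OR p_0) AND (NOT p_3 IMPLIES p_0) = True
        p_4 OR p_0 = True
        NOT p_3 IMPLIES p_0 = True
          NOT p_3 = True
      NOT (NOT p_3) = False
        NOT p_3 = True
  NOT ((NOT p_1 OR p_3)) OR ((p_4 IMPLIES (NOT p_3 OR p_0)) AND NOT p_3) = True
    NOT ((NOT p_1 OR p_3)) = True
      NOT p_1 OR p_3 = False
        NOT p_1 = False
    (p_4 IMPLIES (NOT p_3 OR p_0)) AND NOT p_3 = True
      p_4 IMPLIES (NOT p_3 OR p_0) = True
        NOT p_3 OR p_0 = True
          NOT p_3 = True
      NOT p_3 = True
Both conjuncts True, so the formula holds.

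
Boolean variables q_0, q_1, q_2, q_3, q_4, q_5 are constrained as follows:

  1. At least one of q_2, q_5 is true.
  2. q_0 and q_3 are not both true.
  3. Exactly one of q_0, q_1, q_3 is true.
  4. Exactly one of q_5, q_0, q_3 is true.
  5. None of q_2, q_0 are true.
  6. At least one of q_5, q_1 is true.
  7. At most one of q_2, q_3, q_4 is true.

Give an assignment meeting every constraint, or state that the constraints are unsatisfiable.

q_0 = False, q_1 = True, q_2 = False, q_3 = False, q_4 = False, q_5 = True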